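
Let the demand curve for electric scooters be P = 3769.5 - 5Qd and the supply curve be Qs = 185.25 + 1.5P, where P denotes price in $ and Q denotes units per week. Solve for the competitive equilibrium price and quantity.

Inverting to quantity form: Qd = 753.9 - 0.2P.
The market clears where 753.9 - 0.2P = 185.25 + 1.5P. Rearranging, 1.7P = 568.65, hence P* = 334.5.
Plugging P* into demand: Q* = 753.9 - 0.2(334.5) = 687.

P* = 334.5, Q* = 687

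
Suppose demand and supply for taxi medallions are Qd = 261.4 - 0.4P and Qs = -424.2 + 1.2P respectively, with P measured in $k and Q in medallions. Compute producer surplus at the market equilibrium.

Producer surplus = 3375

At equilibrium Qd = Qs, so 261.4 - 0.4P = -424.2 + 1.2P; collecting terms, 685.6 = 1.6P and P* = 428.5.
Substitute back: Q* = 261.4 - 0.4(428.5) = 90.
Supply choke price (Qs = 0): P = 353.5. Producer surplus = ½ × (428.5 - 353.5) × 90 = 3375.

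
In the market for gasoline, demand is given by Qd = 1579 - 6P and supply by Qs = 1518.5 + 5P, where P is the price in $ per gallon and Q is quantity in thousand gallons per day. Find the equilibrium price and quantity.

At equilibrium Qd = Qs, so 1579 - 6P = 1518.5 + 5P; collecting terms, 60.5 = 11P and P* = 5.5.
From the demand curve, Q* = 1579 - 6(5.5) = 1546.

P* = 5.5, Q* = 1546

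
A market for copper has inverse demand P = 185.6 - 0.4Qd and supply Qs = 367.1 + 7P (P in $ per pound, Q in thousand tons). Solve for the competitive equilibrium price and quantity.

Solving each curve for Q: Qd = 464 - 2.5P.
Equating demand and supply, 464 - 2.5P = 367.1 + 7P gives 9.5P = 96.9, so P* = 10.2.
Substitute back: Q* = 464 - 2.5(10.2) = 438.5.

P* = 10.2, Q* = 438.5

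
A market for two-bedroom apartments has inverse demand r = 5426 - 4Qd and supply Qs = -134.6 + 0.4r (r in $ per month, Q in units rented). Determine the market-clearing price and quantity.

r* = 2294, Q* = 783

In direct form, Qd = 1356.5 - 0.25r.
The market clears where 1356.5 - 0.25r = -134.6 + 0.4r. Rearranging, 0.65r = 1491.1, hence r* = 2294.
Then Q* = 1356.5 - 0.25(2294) = 783.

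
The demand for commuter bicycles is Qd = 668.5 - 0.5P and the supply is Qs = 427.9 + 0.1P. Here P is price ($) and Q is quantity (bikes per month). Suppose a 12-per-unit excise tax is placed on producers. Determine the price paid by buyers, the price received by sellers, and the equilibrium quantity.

P_b = 403, P_s = 391, Q = 467

Producers keep P_s = P_b - 12 per unit, so supply in terms of the buyer price is Qs = 426.7 + 0.1P_b.
Market clearing requires 668.5 - 0.5P_b = 426.7 + 0.1P_b; hence 241.8 = 0.6P_b and P_b = 403.
Then P_s = 403 - 12 = 391 and Q = 668.5 - 0.5(403) = 467.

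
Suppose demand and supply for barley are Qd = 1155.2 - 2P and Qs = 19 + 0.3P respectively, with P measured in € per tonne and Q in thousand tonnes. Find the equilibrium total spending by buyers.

Set Qd = Qs: 1155.2 - 2P = 19 + 0.3P, so 1136.2 = 2.3P and P* = 494.
Then Q* = 1155.2 - 2(494) = 167.2.
Total spending by buyers = P* × Q* = 494 × 167.2 = 82596.8.

Total spending by buyers = 82596.8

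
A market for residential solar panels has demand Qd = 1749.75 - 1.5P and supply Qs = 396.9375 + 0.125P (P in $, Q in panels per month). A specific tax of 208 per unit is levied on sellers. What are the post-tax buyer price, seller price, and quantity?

Sellers keep P_s = P_b - 208 per unit, so supply in terms of the buyer price is Qs = 370.9375 + 0.125P_b.
Set Qd = Qs: 1749.75 - 1.5P_b = 370.9375 + 0.125P_b, so 1378.8125 = 1.625P_b and P_b = 848.5.
Then P_s = 848.5 - 208 = 640.5 and Q = 1749.75 - 1.5(848.5) = 477.

P_b = 848.5, P_s = 640.5, Q = 477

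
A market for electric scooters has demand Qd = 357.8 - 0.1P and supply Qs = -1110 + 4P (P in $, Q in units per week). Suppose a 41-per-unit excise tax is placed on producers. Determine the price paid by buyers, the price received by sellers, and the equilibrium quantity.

Producers keep P_s = P_b - 41 per unit, so supply in terms of the buyer price is Qs = -1274 + 4P_b.
Equate demand and the shifted supply: 357.8 - 0.1P_b = -1274 + 4P_b, giving 4.1P_b = 1631.8, so P_b = 398.
Then P_s = 398 - 41 = 357 and Q = 357.8 - 0.1(398) = 318.

P_b = 398, P_s = 357, Q = 318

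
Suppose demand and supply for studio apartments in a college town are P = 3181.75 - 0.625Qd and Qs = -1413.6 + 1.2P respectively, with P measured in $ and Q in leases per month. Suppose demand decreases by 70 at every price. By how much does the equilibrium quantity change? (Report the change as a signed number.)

ΔQ = -30

Rewriting in direct form: Qd = 5090.8 - 1.6P.
At equilibrium Qd = Qs, so 5090.8 - 1.6P = -1413.6 + 1.2P; collecting terms, 6504.4 = 2.8P and P* = 2323.
From the demand curve, Q* = 5090.8 - 1.6(2323) = 1374.
After the shift, demand is Qd = 5020.8 - 1.6P.
The new intersection has 6434.4 = 2.8P, i.e. P = 2298, Q = 1344.
ΔQ = 1344 - 1374 = -30.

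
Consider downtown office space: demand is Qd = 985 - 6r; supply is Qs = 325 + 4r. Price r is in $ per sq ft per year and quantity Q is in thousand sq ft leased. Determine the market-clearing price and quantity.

r* = 66, Q* = 589

At equilibrium Qd = Qs, so 985 - 6r = 325 + 4r; collecting terms, 660 = 10r and r* = 66.
Substitute back: Q* = 985 - 6(66) = 589.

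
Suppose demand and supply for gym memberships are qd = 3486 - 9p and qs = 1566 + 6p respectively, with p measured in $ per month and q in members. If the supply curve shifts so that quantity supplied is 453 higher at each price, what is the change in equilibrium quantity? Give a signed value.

At equilibrium qd = qs, so 3486 - 9p = 1566 + 6p; collecting terms, 1920 = 15p and p* = 128.
From the demand curve, q* = 3486 - 9(128) = 2334.
After the shift, supply is qs = 2019 + 6p.
New equilibrium: 1467 = 15p, so p = 97.8 and q = 2605.8.
Δq = 2605.8 - 2334 = 271.8.

Δq = 271.8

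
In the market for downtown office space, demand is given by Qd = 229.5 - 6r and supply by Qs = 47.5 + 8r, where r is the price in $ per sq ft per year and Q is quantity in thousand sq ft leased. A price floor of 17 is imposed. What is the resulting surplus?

Evaluating both curves at the floor price 17 gives Qd = 127.5, Qs = 183.5.
Surplus = Qs - Qd = 183.5 - 127.5 = 56.

Surplus = 56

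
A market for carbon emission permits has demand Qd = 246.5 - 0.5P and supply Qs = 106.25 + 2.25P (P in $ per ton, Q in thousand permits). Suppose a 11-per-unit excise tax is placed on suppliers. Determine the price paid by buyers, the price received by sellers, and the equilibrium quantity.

With a tax of 11 on suppliers, they supply based on the net price P_s = P_b - 11, so Qs = 81.5 + 2.25P_b.
Equate demand and the shifted supply: 246.5 - 0.5P_b = 81.5 + 2.25P_b, giving 2.75P_b = 165, so P_b = 60.
So P_s = 49 and the quantity traded is Q = 246.5 - 0.5(60) = 216.5.

P_b = 60, P_s = 49, Q = 216.5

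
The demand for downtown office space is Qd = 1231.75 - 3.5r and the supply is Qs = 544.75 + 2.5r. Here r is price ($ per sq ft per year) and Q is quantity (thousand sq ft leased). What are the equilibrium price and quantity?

r* = 114.5, Q* = 831

At equilibrium Qd = Qs, so 1231.75 - 3.5r = 544.75 + 2.5r; collecting terms, 687 = 6r and r* = 114.5.
Plugging r* into demand: Q* = 1231.75 - 3.5(114.5) = 831.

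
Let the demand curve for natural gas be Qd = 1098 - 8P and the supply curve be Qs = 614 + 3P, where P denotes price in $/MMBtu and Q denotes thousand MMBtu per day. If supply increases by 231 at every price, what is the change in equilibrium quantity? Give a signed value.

At equilibrium Qd = Qs, so 1098 - 8P = 614 + 3P; collecting terms, 484 = 11P and P* = 44.
Substitute back: Q* = 1098 - 8(44) = 746.
After the shift, supply is Qs = 845 + 3P.
The new intersection has 253 = 11P, i.e. P = 23, Q = 914.
ΔQ = 914 - 746 = 168.

ΔQ = 168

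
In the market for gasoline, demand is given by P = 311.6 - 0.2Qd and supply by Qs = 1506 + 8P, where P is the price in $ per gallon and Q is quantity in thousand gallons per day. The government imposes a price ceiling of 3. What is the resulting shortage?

Shortage = 13

In direct form, Qd = 1558 - 5P.
Evaluating both curves at the ceiling price 3 gives Qd = 1543, Qs = 1530.
Shortage = Qd - Qs = 1543 - 1530 = 13.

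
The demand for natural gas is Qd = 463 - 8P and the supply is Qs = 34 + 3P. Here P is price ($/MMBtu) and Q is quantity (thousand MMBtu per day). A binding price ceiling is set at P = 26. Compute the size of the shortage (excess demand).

Evaluating both curves at the ceiling price 26 gives Qd = 255, Qs = 112.
Shortage = Qd - Qs = 255 - 112 = 143.

Shortage = 143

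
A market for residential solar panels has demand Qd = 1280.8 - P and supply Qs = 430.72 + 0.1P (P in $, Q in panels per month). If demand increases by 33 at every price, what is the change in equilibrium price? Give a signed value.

ΔP = 30

The market clears where 1280.8 - P = 430.72 + 0.1P. Rearranging, 1.1P = 850.08, hence P* = 772.8.
Substitute back: Q* = 1280.8 - 772.8 = 508.
After the shift, demand is Qd = 1313.8 - P.
New equilibrium: 883.08 = 1.1P, so P = 802.8 and Q = 511.
ΔP = 802.8 - 772.8 = 30.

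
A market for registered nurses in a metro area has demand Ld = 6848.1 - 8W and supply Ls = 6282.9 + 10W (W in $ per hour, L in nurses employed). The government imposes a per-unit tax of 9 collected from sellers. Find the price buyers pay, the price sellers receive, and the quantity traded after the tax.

W_b = 36.4, W_s = 27.4, L = 6556.9

With a tax of 9 on sellers, they supply based on the net price W_s = W_b - 9, so Ls = 6192.9 + 10W_b.
Set Ld = Ls: 6848.1 - 8W_b = 6192.9 + 10W_b, so 655.2 = 18W_b and W_b = 36.4.
So W_s = 27.4 and the quantity traded is L = 6848.1 - 8(36.4) = 6556.9.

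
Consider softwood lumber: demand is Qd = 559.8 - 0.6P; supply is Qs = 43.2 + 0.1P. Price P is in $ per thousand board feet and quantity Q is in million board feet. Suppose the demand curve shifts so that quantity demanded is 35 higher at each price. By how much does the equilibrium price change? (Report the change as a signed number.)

Set Qd = Qs: 559.8 - 0.6P = 43.2 + 0.1P, so 516.6 = 0.7P and P* = 738.
Plugging P* into demand: Q* = 559.8 - 0.6(738) = 117.
After the shift, demand is Qd = 594.8 - 0.6P.
New equilibrium: 551.6 = 0.7P, so P = 788 and Q = 122.
ΔP = 788 - 738 = 50.

ΔP = 50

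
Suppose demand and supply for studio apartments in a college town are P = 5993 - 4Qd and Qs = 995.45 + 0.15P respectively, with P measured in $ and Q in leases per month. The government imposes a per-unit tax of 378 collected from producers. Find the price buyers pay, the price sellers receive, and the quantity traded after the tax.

P_b = 1398.75, P_s = 1020.75, Q = 1148.5625

Solving each curve for Q: Qd = 1498.25 - 0.25P.
Producers keep P_s = P_b - 378 per unit, so supply in terms of the buyer price is Qs = 938.75 + 0.15P_b.
Set Qd = Qs: 1498.25 - 0.25P_b = 938.75 + 0.15P_b, so 559.5 = 0.4P_b and P_b = 1398.75.
So P_s = 1020.75 and the quantity traded is Q = 1498.25 - 0.25(1398.75) = 1148.5625.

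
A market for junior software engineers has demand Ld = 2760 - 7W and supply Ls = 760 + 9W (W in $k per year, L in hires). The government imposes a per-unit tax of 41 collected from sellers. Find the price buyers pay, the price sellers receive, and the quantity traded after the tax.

W_b = 148.0625, W_s = 107.0625, L = 1723.5625

The tax drives a wedge W_b - W_s = 41. Substituting W_s = W_b - 41 into supply: Ls = 391 + 9W_b.
Equate demand and the shifted supply: 2760 - 7W_b = 391 + 9W_b, giving 16W_b = 2369, so W_b = 148.0625.
Then W_s = 148.0625 - 41 = 107.0625 and L = 2760 - 7(148.0625) = 1723.5625.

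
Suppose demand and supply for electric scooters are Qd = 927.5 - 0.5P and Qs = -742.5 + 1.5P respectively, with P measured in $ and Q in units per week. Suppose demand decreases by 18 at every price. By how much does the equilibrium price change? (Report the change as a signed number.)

ΔP = -9

At equilibrium Qd = Qs, so 927.5 - 0.5P = -742.5 + 1.5P; collecting terms, 1670 = 2P and P* = 835.
Substitute back: Q* = 927.5 - 0.5(835) = 510.
After the shift, demand is Qd = 909.5 - 0.5P.
The new intersection has 1652 = 2P, i.e. P = 826, Q = 496.5.
ΔP = 826 - 835 = -9.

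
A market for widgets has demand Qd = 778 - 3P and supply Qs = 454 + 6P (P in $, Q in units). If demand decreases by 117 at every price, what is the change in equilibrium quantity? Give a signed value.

ΔQ = -78

At equilibrium Qd = Qs, so 778 - 3P = 454 + 6P; collecting terms, 324 = 9P and P* = 36.
Then Q* = 778 - 3(36) = 670.
After the shift, demand is Qd = 661 - 3P.
Re-solving, 9P = 207 gives P = 23 and Q = 592.
ΔQ = 592 - 670 = -78.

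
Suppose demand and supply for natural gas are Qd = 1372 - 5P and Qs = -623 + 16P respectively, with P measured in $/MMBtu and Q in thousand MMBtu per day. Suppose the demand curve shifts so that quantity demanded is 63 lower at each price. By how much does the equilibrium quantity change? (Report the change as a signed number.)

At equilibrium Qd = Qs, so 1372 - 5P = -623 + 16P; collecting terms, 1995 = 21P and P* = 95.
Substitute back: Q* = 1372 - 5(95) = 897.
After the shift, demand is Qd = 1309 - 5P.
The new intersection has 1932 = 21P, i.e. P = 92, Q = 849.
ΔQ = 849 - 897 = -48.

ΔQ = -48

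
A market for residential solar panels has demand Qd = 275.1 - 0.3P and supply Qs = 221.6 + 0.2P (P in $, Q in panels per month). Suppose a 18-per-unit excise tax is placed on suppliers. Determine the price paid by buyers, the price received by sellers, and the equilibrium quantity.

P_b = 114.2, P_s = 96.2, Q = 240.84

The tax drives a wedge P_b - P_s = 18. Substituting P_s = P_b - 18 into supply: Qs = 218 + 0.2P_b.
Equate demand and the shifted supply: 275.1 - 0.3P_b = 218 + 0.2P_b, giving 0.5P_b = 57.1, so P_b = 114.2.
So P_s = 96.2 and the quantity traded is Q = 275.1 - 0.3(114.2) = 240.84.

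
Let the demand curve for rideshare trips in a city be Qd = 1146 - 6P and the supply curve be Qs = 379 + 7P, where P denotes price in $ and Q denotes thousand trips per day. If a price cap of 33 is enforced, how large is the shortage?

With P fixed at 33, quantity demanded is 948 and quantity supplied is 610.
Shortage = Qd - Qs = 948 - 610 = 338.

Shortage = 338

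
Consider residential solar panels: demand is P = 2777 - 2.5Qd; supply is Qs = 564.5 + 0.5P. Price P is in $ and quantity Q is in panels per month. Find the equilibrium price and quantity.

Inverting to quantity form: Qd = 1110.8 - 0.4P.
The market clears where 1110.8 - 0.4P = 564.5 + 0.5P. Rearranging, 0.9P = 546.3, hence P* = 607.
Plugging P* into demand: Q* = 1110.8 - 0.4(607) = 868.

P* = 607, Q* = 868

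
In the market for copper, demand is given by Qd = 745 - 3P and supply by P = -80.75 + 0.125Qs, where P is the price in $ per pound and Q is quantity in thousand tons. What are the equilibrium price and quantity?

P* = 9, Q* = 718

Rewriting in direct form: Qs = 646 + 8P.
The market clears where 745 - 3P = 646 + 8P. Rearranging, 11P = 99, hence P* = 9.
From the demand curve, Q* = 745 - 3(9) = 718.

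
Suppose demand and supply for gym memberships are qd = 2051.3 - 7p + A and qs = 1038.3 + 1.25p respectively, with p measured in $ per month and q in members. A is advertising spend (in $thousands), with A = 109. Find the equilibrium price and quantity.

p* = 136, q* = 1208.3

With A = 109, demand is qd = 2160.3 - 7p.
The market clears where 2160.3 - 7p = 1038.3 + 1.25p. Rearranging, 8.25p = 1122, hence p* = 136.
Then q* = 2160.3 - 7(136) = 1208.3.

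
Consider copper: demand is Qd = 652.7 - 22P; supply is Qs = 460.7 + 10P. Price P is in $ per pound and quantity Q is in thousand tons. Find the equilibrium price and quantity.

At equilibrium Qd = Qs, so 652.7 - 22P = 460.7 + 10P; collecting terms, 192 = 32P and P* = 6.
Then Q* = 652.7 - 22(6) = 520.7.

P* = 6, Q* = 520.7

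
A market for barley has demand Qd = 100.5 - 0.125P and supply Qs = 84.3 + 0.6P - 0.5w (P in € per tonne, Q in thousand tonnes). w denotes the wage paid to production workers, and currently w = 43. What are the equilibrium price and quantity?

P* = 52, Q* = 94

With w = 43, supply is Qs = 62.8 + 0.6P.
Set Qd = Qs: 100.5 - 0.125P = 62.8 + 0.6P, so 37.7 = 0.725P and P* = 52.
From the demand curve, Q* = 100.5 - 0.125(52) = 94.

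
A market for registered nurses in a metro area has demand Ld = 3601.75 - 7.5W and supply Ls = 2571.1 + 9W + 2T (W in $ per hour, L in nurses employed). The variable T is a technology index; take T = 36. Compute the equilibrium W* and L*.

With T = 36, supply is Ls = 2643.1 + 9W.
The market clears where 3601.75 - 7.5W = 2643.1 + 9W. Rearranging, 16.5W = 958.65, hence W* = 58.1.
Then L* = 3601.75 - 7.5(58.1) = 3166.

W* = 58.1, L* = 3166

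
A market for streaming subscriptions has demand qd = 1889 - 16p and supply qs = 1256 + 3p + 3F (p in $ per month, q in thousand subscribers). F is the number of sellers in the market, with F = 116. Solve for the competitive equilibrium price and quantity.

p* = 15, q* = 1649

With F = 116, supply is qs = 1604 + 3p.
At equilibrium qd = qs, so 1889 - 16p = 1604 + 3p; collecting terms, 285 = 19p and p* = 15.
Substitute back: q* = 1889 - 16(15) = 1649.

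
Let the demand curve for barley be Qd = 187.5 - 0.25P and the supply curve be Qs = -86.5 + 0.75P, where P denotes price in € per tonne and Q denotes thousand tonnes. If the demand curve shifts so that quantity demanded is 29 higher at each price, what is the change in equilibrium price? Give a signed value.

ΔP = 29

Set Qd = Qs: 187.5 - 0.25P = -86.5 + 0.75P, so 274 = P and P* = 274.
Substitute back: Q* = 187.5 - 0.25(274) = 119.
After the shift, demand is Qd = 216.5 - 0.25P.
The new intersection has 303 = P, i.e. P = 303, Q = 140.75.
ΔP = 303 - 274 = 29.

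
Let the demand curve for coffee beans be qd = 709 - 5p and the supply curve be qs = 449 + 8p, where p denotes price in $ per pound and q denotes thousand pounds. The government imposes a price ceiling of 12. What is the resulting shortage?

At p = 12: qd = 649 and qs = 545.
Shortage = qd - qs = 649 - 545 = 104.

Shortage = 104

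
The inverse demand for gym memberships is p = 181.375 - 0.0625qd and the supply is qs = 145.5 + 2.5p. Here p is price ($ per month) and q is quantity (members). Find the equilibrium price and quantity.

Inverting to quantity form: qd = 2902 - 16p.
The market clears where 2902 - 16p = 145.5 + 2.5p. Rearranging, 18.5p = 2756.5, hence p* = 149.
Plugging p* into demand: q* = 2902 - 16(149) = 518.

p* = 149, q* = 518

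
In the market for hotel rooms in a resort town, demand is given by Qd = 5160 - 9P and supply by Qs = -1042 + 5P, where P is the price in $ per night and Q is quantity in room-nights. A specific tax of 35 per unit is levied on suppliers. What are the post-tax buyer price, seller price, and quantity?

With a tax of 35 on suppliers, they supply based on the net price P_s = P_b - 35, so Qs = -1217 + 5P_b.
Market clearing requires 5160 - 9P_b = -1217 + 5P_b; hence 6377 = 14P_b and P_b = 455.5.
Then P_s = 455.5 - 35 = 420.5 and Q = 5160 - 9(455.5) = 1060.5.

P_b = 455.5, P_s = 420.5, Q = 1060.5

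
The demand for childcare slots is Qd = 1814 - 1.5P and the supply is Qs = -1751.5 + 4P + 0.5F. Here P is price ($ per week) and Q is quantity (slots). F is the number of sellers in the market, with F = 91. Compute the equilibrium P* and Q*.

With F = 91, supply is Qs = -1706 + 4P.
Equating demand and supply, 1814 - 1.5P = -1706 + 4P gives 5.5P = 3520, so P* = 640.
Plugging P* into demand: Q* = 1814 - 1.5(640) = 854.

P* = 640, Q* = 854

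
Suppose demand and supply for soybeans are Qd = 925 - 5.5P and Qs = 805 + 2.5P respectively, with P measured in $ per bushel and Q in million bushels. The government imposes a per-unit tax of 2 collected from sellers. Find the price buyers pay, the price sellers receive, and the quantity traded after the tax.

Sellers keep P_s = P_b - 2 per unit, so supply in terms of the buyer price is Qs = 800 + 2.5P_b.
Equate demand and the shifted supply: 925 - 5.5P_b = 800 + 2.5P_b, giving 8P_b = 125, so P_b = 15.625.
Then P_s = 15.625 - 2 = 13.625 and Q = 925 - 5.5(15.625) = 839.0625.

P_b = 15.625, P_s = 13.625, Q = 839.0625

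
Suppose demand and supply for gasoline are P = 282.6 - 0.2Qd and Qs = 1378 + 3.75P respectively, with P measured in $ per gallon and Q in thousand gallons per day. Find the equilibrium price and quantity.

P* = 4, Q* = 1393

Rewriting in direct form: Qd = 1413 - 5P.
Set Qd = Qs: 1413 - 5P = 1378 + 3.75P, so 35 = 8.75P and P* = 4.
Substitute back: Q* = 1413 - 5(4) = 1393.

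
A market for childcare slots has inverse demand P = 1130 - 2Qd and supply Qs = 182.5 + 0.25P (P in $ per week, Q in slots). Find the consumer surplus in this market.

Rewriting in direct form: Qd = 565 - 0.5P.
At equilibrium Qd = Qs, so 565 - 0.5P = 182.5 + 0.25P; collecting terms, 382.5 = 0.75P and P* = 510.
Then Q* = 565 - 0.5(510) = 310.
Demand choke price (Qd = 0): P = 565/0.5 = 1130. Consumer surplus = ½ × (1130 - 510) × 310 = 96100.

Consumer surplus = 96100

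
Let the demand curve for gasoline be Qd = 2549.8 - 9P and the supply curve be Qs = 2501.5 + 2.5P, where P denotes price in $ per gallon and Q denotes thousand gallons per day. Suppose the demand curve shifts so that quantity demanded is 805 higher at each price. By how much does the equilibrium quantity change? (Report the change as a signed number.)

At equilibrium Qd = Qs, so 2549.8 - 9P = 2501.5 + 2.5P; collecting terms, 48.3 = 11.5P and P* = 4.2.
Plugging P* into demand: Q* = 2549.8 - 9(4.2) = 2512.
After the shift, demand is Qd = 3354.8 - 9P.
Re-solving, 11.5P = 853.3 gives P = 74.2 and Q = 2687.
ΔQ = 2687 - 2512 = 175.

ΔQ = 175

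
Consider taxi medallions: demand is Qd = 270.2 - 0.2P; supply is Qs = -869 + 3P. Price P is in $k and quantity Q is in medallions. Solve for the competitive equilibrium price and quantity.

The market clears where 270.2 - 0.2P = -869 + 3P. Rearranging, 3.2P = 1139.2, hence P* = 356.
Then Q* = 270.2 - 0.2(356) = 199.

P* = 356, Q* = 199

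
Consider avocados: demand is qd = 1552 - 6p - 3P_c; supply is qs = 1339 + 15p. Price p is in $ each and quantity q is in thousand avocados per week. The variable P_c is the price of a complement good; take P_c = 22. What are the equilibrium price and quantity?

With P_c = 22, demand is qd = 1486 - 6p.
Equating demand and supply, 1486 - 6p = 1339 + 15p gives 21p = 147, so p* = 7.
Plugging p* into demand: q* = 1486 - 6(7) = 1444.

p* = 7, q* = 1444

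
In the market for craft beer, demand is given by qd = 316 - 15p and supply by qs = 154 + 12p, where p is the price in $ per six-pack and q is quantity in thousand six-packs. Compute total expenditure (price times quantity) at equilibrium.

Set qd = qs: 316 - 15p = 154 + 12p, so 162 = 27p and p* = 6.
From the demand curve, q* = 316 - 15(6) = 226.
Total expenditure = p* × q* = 6 × 226 = 1356.

Total expenditure = 1356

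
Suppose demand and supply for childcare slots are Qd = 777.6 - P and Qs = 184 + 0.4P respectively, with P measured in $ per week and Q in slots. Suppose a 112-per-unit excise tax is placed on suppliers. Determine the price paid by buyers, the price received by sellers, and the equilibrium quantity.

P_b = 456, P_s = 344, Q = 321.6

With a tax of 112 on suppliers, they supply based on the net price P_s = P_b - 112, so Qs = 139.2 + 0.4P_b.
Equate demand and the shifted supply: 777.6 - P_b = 139.2 + 0.4P_b, giving 1.4P_b = 638.4, so P_b = 456.
So P_s = 344 and the quantity traded is Q = 777.6 - 456 = 321.6.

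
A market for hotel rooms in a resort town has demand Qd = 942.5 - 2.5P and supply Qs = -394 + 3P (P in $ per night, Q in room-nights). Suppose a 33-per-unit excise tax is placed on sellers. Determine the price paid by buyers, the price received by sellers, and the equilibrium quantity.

P_b = 261, P_s = 228, Q = 290

With a tax of 33 on sellers, they supply based on the net price P_s = P_b - 33, so Qs = -493 + 3P_b.
Market clearing requires 942.5 - 2.5P_b = -493 + 3P_b; hence 1435.5 = 5.5P_b and P_b = 261.
So P_s = 228 and the quantity traded is Q = 942.5 - 2.5(261) = 290.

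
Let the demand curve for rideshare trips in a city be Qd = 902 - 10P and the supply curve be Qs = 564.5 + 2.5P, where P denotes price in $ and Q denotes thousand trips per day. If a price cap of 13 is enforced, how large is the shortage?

Shortage = 175

With P fixed at 13, quantity demanded is 772 and quantity supplied is 597.
Shortage = Qd - Qs = 772 - 597 = 175.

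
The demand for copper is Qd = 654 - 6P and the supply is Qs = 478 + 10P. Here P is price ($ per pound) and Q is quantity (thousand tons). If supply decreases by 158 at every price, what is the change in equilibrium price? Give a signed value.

ΔP = 9.875

At equilibrium Qd = Qs, so 654 - 6P = 478 + 10P; collecting terms, 176 = 16P and P* = 11.
From the demand curve, Q* = 654 - 6(11) = 588.
After the shift, supply is Qs = 320 + 10P.
The new intersection has 334 = 16P, i.e. P = 20.875, Q = 528.75.
ΔP = 20.875 - 11 = 9.875.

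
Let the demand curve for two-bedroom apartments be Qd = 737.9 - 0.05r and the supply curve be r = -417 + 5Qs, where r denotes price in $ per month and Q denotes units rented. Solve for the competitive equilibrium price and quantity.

Inverting to quantity form: Qs = 83.4 + 0.2r.
Equating demand and supply, 737.9 - 0.05r = 83.4 + 0.2r gives 0.25r = 654.5, so r* = 2618.
From the demand curve, Q* = 737.9 - 0.05(2618) = 607.

r* = 2618, Q* = 607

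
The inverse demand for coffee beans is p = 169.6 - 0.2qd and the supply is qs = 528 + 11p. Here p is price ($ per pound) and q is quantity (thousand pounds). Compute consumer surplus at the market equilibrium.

Consumer surplus = 55950.4

Inverting to quantity form: qd = 848 - 5p.
Set qd = qs: 848 - 5p = 528 + 11p, so 320 = 16p and p* = 20.
From the demand curve, q* = 848 - 5(20) = 748.
Demand choke price (qd = 0): p = 848/5 = 169.6. Consumer surplus = ½ × (169.6 - 20) × 748 = 55950.4.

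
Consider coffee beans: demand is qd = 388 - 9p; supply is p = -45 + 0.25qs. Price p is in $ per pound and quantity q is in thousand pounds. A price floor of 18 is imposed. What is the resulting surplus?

Solving each curve for q: qs = 180 + 4p.
Evaluating both curves at the floor price 18 gives qd = 226, qs = 252.
Surplus = qs - qd = 252 - 226 = 26.

Surplus = 26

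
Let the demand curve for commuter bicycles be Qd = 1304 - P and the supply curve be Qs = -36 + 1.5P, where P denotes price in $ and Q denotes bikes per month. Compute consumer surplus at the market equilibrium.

Set Qd = Qs: 1304 - P = -36 + 1.5P, so 1340 = 2.5P and P* = 536.
Substitute back: Q* = 1304 - 536 = 768.
Demand choke price (Qd = 0): P = 1304. Consumer surplus = ½ × (1304 - 536) × 768 = 294912.

Consumer surplus = 294912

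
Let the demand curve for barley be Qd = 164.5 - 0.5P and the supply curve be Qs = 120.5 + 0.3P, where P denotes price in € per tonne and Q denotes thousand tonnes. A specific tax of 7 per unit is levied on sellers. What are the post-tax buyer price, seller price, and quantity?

Sellers keep P_s = P_b - 7 per unit, so supply in terms of the buyer price is Qs = 118.4 + 0.3P_b.
Set Qd = Qs: 164.5 - 0.5P_b = 118.4 + 0.3P_b, so 46.1 = 0.8P_b and P_b = 57.625.
Then P_s = 57.625 - 7 = 50.625 and Q = 164.5 - 0.5(57.625) = 135.6875.

P_b = 57.625, P_s = 50.625, Q = 135.6875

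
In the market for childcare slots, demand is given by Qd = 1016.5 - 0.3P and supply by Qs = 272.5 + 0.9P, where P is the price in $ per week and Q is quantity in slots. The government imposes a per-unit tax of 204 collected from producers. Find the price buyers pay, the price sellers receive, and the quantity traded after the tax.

P_b = 773, P_s = 569, Q = 784.6

The tax drives a wedge P_b - P_s = 204. Substituting P_s = P_b - 204 into supply: Qs = 88.9 + 0.9P_b.
Equate demand and the shifted supply: 1016.5 - 0.3P_b = 88.9 + 0.9P_b, giving 1.2P_b = 927.6, so P_b = 773.
So P_s = 569 and the quantity traded is Q = 1016.5 - 0.3(773) = 784.6.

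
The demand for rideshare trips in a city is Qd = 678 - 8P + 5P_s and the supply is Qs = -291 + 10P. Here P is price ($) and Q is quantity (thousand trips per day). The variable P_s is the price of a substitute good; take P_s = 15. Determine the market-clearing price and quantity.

P* = 58, Q* = 289

With P_s = 15, demand is Qd = 753 - 8P.
The market clears where 753 - 8P = -291 + 10P. Rearranging, 18P = 1044, hence P* = 58.
From the demand curve, Q* = 753 - 8(58) = 289.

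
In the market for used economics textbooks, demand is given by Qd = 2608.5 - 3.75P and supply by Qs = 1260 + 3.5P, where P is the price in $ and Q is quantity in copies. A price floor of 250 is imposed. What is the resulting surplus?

Surplus = 464

At P = 250: Qd = 1671 and Qs = 2135.
Surplus = Qs - Qd = 2135 - 1671 = 464.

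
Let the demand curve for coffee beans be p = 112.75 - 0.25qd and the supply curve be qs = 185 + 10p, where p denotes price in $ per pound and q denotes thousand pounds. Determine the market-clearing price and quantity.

p* = 19, q* = 375

Solving each curve for q: qd = 451 - 4p.
Equating demand and supply, 451 - 4p = 185 + 10p gives 14p = 266, so p* = 19.
Then q* = 451 - 4(19) = 375.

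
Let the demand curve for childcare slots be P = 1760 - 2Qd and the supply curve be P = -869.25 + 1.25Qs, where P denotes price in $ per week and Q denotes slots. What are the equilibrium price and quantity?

P* = 142, Q* = 809

In direct form, Qd = 880 - 0.5P and Qs = 695.4 + 0.8P.
Equating demand and supply, 880 - 0.5P = 695.4 + 0.8P gives 1.3P = 184.6, so P* = 142.
Plugging P* into demand: Q* = 880 - 0.5(142) = 809.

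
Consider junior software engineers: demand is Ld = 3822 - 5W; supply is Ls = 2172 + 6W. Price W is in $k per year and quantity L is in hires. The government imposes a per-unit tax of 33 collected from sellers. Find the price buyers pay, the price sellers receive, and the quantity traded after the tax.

W_b = 168, W_s = 135, L = 2982

Sellers keep W_s = W_b - 33 per unit, so supply in terms of the buyer price is Ls = 1974 + 6W_b.
Market clearing requires 3822 - 5W_b = 1974 + 6W_b; hence 1848 = 11W_b and W_b = 168.
Then W_s = 168 - 33 = 135 and L = 3822 - 5(168) = 2982.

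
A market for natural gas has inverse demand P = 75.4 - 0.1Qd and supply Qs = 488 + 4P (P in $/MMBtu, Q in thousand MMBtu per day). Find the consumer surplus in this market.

In direct form, Qd = 754 - 10P.
The market clears where 754 - 10P = 488 + 4P. Rearranging, 14P = 266, hence P* = 19.
Then Q* = 754 - 10(19) = 564.
Demand choke price (Qd = 0): P = 754/10 = 75.4. Consumer surplus = ½ × (75.4 - 19) × 564 = 15904.8.

Consumer surplus = 15904.8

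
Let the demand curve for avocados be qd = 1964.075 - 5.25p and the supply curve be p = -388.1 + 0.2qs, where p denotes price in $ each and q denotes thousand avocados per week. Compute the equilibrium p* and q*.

p* = 2.3, q* = 1952

Inverting to quantity form: qs = 1940.5 + 5p.
Equating demand and supply, 1964.075 - 5.25p = 1940.5 + 5p gives 10.25p = 23.575, so p* = 2.3.
Then q* = 1964.075 - 5.25(2.3) = 1952.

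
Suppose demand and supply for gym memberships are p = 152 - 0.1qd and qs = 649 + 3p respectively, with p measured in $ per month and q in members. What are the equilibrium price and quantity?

p* = 67, q* = 850

In direct form, qd = 1520 - 10p.
Set qd = qs: 1520 - 10p = 649 + 3p, so 871 = 13p and p* = 67.
Substitute back: q* = 1520 - 10(67) = 850.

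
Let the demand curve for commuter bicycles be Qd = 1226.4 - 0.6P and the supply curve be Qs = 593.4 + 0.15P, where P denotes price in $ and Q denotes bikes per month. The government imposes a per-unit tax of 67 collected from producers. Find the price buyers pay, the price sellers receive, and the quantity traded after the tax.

Producers keep P_s = P_b - 67 per unit, so supply in terms of the buyer price is Qs = 583.35 + 0.15P_b.
Equate demand and the shifted supply: 1226.4 - 0.6P_b = 583.35 + 0.15P_b, giving 0.75P_b = 643.05, so P_b = 857.4.
So P_s = 790.4 and the quantity traded is Q = 1226.4 - 0.6(857.4) = 711.96.

P_b = 857.4, P_s = 790.4, Q = 711.96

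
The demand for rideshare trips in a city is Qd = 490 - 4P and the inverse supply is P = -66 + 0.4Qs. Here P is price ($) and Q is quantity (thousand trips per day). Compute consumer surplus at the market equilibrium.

In direct form, Qs = 165 + 2.5P.
Set Qd = Qs: 490 - 4P = 165 + 2.5P, so 325 = 6.5P and P* = 50.
From the demand curve, Q* = 490 - 4(50) = 290.
Demand choke price (Qd = 0): P = 490/4 = 122.5. Consumer surplus = ½ × (122.5 - 50) × 290 = 10512.5.

Consumer surplus = 10512.5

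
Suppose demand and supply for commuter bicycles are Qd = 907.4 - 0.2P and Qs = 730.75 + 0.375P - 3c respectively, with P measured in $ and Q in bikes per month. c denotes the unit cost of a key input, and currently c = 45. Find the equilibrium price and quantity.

With c = 45, supply is Qs = 595.75 + 0.375P.
Set Qd = Qs: 907.4 - 0.2P = 595.75 + 0.375P, so 311.65 = 0.575P and P* = 542.
Then Q* = 907.4 - 0.2(542) = 799.

P* = 542, Q* = 799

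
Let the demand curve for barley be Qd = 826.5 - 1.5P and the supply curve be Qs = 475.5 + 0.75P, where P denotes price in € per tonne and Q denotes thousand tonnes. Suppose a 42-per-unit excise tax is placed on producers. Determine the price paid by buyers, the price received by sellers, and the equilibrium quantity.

P_b = 170, P_s = 128, Q = 571.5

With a tax of 42 on producers, they supply based on the net price P_s = P_b - 42, so Qs = 444 + 0.75P_b.
Equate demand and the shifted supply: 826.5 - 1.5P_b = 444 + 0.75P_b, giving 2.25P_b = 382.5, so P_b = 170.
So P_s = 128 and the quantity traded is Q = 826.5 - 1.5(170) = 571.5.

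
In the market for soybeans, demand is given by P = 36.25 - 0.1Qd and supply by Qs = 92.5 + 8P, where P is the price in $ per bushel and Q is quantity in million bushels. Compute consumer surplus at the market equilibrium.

Solving each curve for Q: Qd = 362.5 - 10P.
Equating demand and supply, 362.5 - 10P = 92.5 + 8P gives 18P = 270, so P* = 15.
Plugging P* into demand: Q* = 362.5 - 10(15) = 212.5.
Demand choke price (Qd = 0): P = 362.5/10 = 36.25. Consumer surplus = ½ × (36.25 - 15) × 212.5 = 2257.8125.

Consumer surplus = 2257.8125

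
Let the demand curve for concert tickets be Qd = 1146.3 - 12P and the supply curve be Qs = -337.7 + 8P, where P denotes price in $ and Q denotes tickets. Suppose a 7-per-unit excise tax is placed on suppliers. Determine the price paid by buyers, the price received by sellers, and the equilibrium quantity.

Suppliers keep P_s = P_b - 7 per unit, so supply in terms of the buyer price is Qs = -393.7 + 8P_b.
Equate demand and the shifted supply: 1146.3 - 12P_b = -393.7 + 8P_b, giving 20P_b = 1540, so P_b = 77.
So P_s = 70 and the quantity traded is Q = 1146.3 - 12(77) = 222.3.

P_b = 77, P_s = 70, Q = 222.3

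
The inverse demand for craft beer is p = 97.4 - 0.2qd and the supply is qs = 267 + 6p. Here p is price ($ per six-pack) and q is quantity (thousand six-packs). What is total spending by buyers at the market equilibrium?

Rewriting in direct form: qd = 487 - 5p.
Equating demand and supply, 487 - 5p = 267 + 6p gives 11p = 220, so p* = 20.
Plugging p* into demand: q* = 487 - 5(20) = 387.
Total spending by buyers = p* × q* = 20 × 387 = 7740.

Total spending by buyers = 7740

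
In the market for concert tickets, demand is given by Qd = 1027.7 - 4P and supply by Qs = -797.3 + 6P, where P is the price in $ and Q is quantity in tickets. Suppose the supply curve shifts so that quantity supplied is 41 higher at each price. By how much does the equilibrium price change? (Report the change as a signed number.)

ΔP = -4.1

Equating demand and supply, 1027.7 - 4P = -797.3 + 6P gives 10P = 1825, so P* = 182.5.
From the demand curve, Q* = 1027.7 - 4(182.5) = 297.7.
After the shift, supply is Qs = -756.3 + 6P.
The new intersection has 1784 = 10P, i.e. P = 178.4, Q = 314.1.
ΔP = 178.4 - 182.5 = -4.1.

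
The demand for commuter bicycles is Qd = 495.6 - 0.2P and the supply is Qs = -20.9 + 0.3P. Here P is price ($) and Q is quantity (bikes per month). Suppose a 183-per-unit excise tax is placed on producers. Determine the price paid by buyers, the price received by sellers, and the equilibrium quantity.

Producers keep P_s = P_b - 183 per unit, so supply in terms of the buyer price is Qs = -75.8 + 0.3P_b.
Set Qd = Qs: 495.6 - 0.2P_b = -75.8 + 0.3P_b, so 571.4 = 0.5P_b and P_b = 1142.8.
So P_s = 959.8 and the quantity traded is Q = 495.6 - 0.2(1142.8) = 267.04.

P_b = 1142.8, P_s = 959.8, Q = 267.04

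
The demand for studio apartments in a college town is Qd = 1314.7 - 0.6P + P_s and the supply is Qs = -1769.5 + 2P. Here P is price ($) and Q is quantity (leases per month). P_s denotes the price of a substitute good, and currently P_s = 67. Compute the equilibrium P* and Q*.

With P_s = 67, demand is Qd = 1381.7 - 0.6P.
Equating demand and supply, 1381.7 - 0.6P = -1769.5 + 2P gives 2.6P = 3151.2, so P* = 1212.
From the demand curve, Q* = 1381.7 - 0.6(1212) = 654.5.

P* = 1212, Q* = 654.5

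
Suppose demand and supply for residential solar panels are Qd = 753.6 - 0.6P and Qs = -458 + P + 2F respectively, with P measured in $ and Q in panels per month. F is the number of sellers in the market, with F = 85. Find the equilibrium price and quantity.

P* = 651, Q* = 363

With F = 85, supply is Qs = -288 + P.
Equating demand and supply, 753.6 - 0.6P = -288 + P gives 1.6P = 1041.6, so P* = 651.
Substitute back: Q* = 753.6 - 0.6(651) = 363.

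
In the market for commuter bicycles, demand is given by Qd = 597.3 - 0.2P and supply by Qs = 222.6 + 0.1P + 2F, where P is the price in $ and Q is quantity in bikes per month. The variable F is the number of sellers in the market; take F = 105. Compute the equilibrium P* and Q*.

With F = 105, supply is Qs = 432.6 + 0.1P.
Set Qd = Qs: 597.3 - 0.2P = 432.6 + 0.1P, so 164.7 = 0.3P and P* = 549.
Then Q* = 597.3 - 0.2(549) = 487.5.

P* = 549, Q* = 487.5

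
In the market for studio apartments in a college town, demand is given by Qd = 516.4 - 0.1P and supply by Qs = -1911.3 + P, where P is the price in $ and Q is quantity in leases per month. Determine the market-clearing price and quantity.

The market clears where 516.4 - 0.1P = -1911.3 + P. Rearranging, 1.1P = 2427.7, hence P* = 2207.
From the demand curve, Q* = 516.4 - 0.1(2207) = 295.7.

P* = 2207, Q* = 295.7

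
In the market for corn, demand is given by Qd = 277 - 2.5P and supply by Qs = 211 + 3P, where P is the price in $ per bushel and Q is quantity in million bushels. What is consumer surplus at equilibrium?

Equating demand and supply, 277 - 2.5P = 211 + 3P gives 5.5P = 66, so P* = 12.
Then Q* = 277 - 2.5(12) = 247.
Demand choke price (Qd = 0): P = 277/2.5 = 110.8. Consumer surplus = ½ × (110.8 - 12) × 247 = 12201.8.

Consumer surplus = 12201.8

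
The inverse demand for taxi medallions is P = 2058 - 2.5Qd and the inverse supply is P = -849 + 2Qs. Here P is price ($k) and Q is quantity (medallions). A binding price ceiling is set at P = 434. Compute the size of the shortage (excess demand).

In direct form, Qd = 823.2 - 0.4P and Qs = 424.5 + 0.5P.
Evaluating both curves at the ceiling price 434 gives Qd = 649.6, Qs = 641.5.
Shortage = Qd - Qs = 649.6 - 641.5 = 8.1.

Shortage = 8.1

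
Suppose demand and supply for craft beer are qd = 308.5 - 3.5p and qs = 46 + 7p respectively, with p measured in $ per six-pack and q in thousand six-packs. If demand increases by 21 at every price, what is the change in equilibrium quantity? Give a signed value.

Set qd = qs: 308.5 - 3.5p = 46 + 7p, so 262.5 = 10.5p and p* = 25.
Substitute back: q* = 308.5 - 3.5(25) = 221.
After the shift, demand is qd = 329.5 - 3.5p.
New equilibrium: 283.5 = 10.5p, so p = 27 and q = 235.
Δq = 235 - 221 = 14.

Δq = 14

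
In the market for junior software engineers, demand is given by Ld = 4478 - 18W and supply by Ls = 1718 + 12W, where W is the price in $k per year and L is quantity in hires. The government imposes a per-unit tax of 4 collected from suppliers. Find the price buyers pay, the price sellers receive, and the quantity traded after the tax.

Suppliers keep W_s = W_b - 4 per unit, so supply in terms of the buyer price is Ls = 1670 + 12W_b.
Market clearing requires 4478 - 18W_b = 1670 + 12W_b; hence 2808 = 30W_b and W_b = 93.6.
Then W_s = 93.6 - 4 = 89.6 and L = 4478 - 18(93.6) = 2793.2.

W_b = 93.6, W_s = 89.6, L = 2793.2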